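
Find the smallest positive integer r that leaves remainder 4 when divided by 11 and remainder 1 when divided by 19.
M = 11 × 19 = 209. M₁ = 19, y₁ ≡ 7 mod 11. M₂ = 11, y₂ ≡ 7 mod 19. r = 4×19×7 + 1×11×7 ≡ 191 mod 209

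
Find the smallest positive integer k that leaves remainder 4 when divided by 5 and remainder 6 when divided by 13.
M = 5 × 13 = 65. M₁ = 13, y₁ ≡ 2 (mod 5). M₂ = 5, y₂ ≡ 8 (mod 13). k = 4×13×2 + 6×5×8 ≡ 19 (mod 65)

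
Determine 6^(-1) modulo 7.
Since 7 is prime, by Fermat 6^(-1) ≡ 6^{5} ≡ 6 (mod 7). Verify: 6 × 6 = 36 ≡ 1 (mod 7)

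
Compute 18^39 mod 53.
By repeated squaring mod 53: 18^{1}≡18, 18^{2}≡6, 18^{4}≡36, 18^{8}≡24, 18^{16}≡46, 18^{32}≡49. Then 18^{39} = 18^{32+4+2+1} ≡ 49 × 36 × 6 × 18 ≡ 30 mod 53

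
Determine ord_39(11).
Powers of 11 mod 39: 11^1≡11, 11^2≡4, 11^3≡5, 11^4≡16, 11^5≡20, 11^6≡25, 11^7≡2, 11^8≡22, 11^9≡8, 11^10≡10, 11^11≡32, 11^12≡1. So the order of 11 is 12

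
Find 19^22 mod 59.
By repeated squaring mod 59: 19^{1}≡19, 19^{2}≡7, 19^{4}≡49, 19^{8}≡41, 19^{16}≡29. Then 19^{22} = 19^{16+4+2} ≡ 29 × 49 × 7 ≡ 35 mod 59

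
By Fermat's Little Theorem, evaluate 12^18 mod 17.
By Fermat: 12^{16} ≡ 1 (mod 17). So 12^{18} = 12^{16} · 12^{2} ≡ 12^{2} ≡ 8 (mod 17)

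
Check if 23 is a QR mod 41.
By Euler's criterion: 23^{20} ≡ 1 mod 41. Since this equals 1, 23 is a QR.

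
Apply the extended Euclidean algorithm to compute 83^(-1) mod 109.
Extended GCD: 83(-21) + 109(16) = 1. So 83^(-1) ≡ -21 ≡ 88 mod 109. Verify: 83 × 88 = 7304 ≡ 1 mod 109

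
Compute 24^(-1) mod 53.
Since 53 is prime, by Fermat 24^(-1) ≡ 24^{51} ≡ 42 mod 53. Verify: 24 × 42 = 1008 ≡ 1 mod 53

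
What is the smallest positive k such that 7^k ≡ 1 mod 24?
Powers of 7 mod 24: 7^1≡7, 7^2≡1. So the order of 7 is 2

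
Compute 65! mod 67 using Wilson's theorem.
(66)! = (65)! × (66) ≡ -1 mod 67. So (65)! ≡ -1 × (66)^(-1) ≡ (-1)×(-1) = 1 mod 67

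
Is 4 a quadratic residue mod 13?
By Euler's criterion: 4^{6} ≡ 1 (mod 13). Since this equals 1, 4 is a QR.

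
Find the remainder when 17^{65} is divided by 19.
By Fermat: 17^{18} ≡ 1 (mod 19). 65 = 3×18 + 11. So 17^{65} ≡ 17^{11} ≡ 4 (mod 19)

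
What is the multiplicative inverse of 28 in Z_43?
Since 43 is prime, by Fermat 28^(-1) ≡ 28^{41} ≡ 20 mod 43. Verify: 28 × 20 = 560 ≡ 1 mod 43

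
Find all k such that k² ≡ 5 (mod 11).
The square roots of 5 mod 11 are 4 and 7. Verify: 4² = 16 ≡ 5 (mod 11)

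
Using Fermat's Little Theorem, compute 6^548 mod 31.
By Fermat: 6^{30} ≡ 1 mod 31. 548 ≡ 8 mod 30. So 6^{548} ≡ 6^{8} ≡ 5 mod 31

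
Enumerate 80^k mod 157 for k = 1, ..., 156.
80^1, 80^2, ..., 80^{156} mod 157: [80, 120, 23, 113, 91, 58, 87, 52, 78, 117, 97, 67, 22, 33, 128, 35, 131, 118, 20, 30, 45, 146, 62, 93, 61, 13, 98, 147, 142, 56, 84, 126, 32, 48, 72, 108, 5, 86, 129, 115, 94, 141, 133, 121, 103, 76, 114, 14, 21, 110, 8, 12, 18, 27, 119, 100, 150, 68, 102, 153, 151, 148, 65, 19, 107, 82, 123, 106, 2, 3, 83, 46, 69, 25, 116, 17, 104, 156, 77, 37, 134, 44, 66, 99, 70, 105, 79, 40, 60, 90, 135, 124, 29, 122, 26, 39, 137, 127, 112, 11, 95, 64, 96, 144, 59, 10, 15, 101, 73, 31, 125, 109, 85, 49, 152, 71, 28, 42, 63, 16, 24, 36, 54, 81, 43, 143, 136, 47, 149, 145, 139, 130, 38, 57, 7, 89, 55, 4, 6, 9, 92, 138, 50, 75, 34, 51, 155, 154, 74, 111, 88, 132, 41, 140, 53, 1]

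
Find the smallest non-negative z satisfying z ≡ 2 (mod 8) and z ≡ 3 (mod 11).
M = 8 × 11 = 88. M₁ = 11, y₁ ≡ 3 (mod 8). M₂ = 8, y₂ ≡ 7 (mod 11). z = 2×11×3 + 3×8×7 ≡ 58 (mod 88)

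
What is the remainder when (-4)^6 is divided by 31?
By repeated squaring mod 31: (-4)^{1}≡27, (-4)^{2}≡16, (-4)^{4}≡8. Then (-4)^{6} = (-4)^{4+2} ≡ 8 × 16 ≡ 4 mod 31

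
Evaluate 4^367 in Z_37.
Using Fermat: 4^{36} ≡ 1 (mod 37). 367 ≡ 7 (mod 36). So 4^{367} ≡ 4^{7} ≡ 30 (mod 37)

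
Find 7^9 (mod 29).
By repeated squaring (mod 29): 7^{1}≡7, 7^{2}≡20, 7^{4}≡23, 7^{8}≡7. Then 7^{9} = 7^{8+1} ≡ 7 × 7 ≡ 20 (mod 29)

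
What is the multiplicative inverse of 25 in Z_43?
Since 43 is prime, by Fermat 25^(-1) ≡ 25^{41} ≡ 31 (mod 43). Verify: 25 × 31 = 775 ≡ 1 (mod 43)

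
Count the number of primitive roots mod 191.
A prime p has φ(p-1) primitive roots; here φ(190) = 72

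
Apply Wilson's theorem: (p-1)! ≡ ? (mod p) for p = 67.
By Wilson's theorem, (66)! ≡ -1 ≡ 66 mod 67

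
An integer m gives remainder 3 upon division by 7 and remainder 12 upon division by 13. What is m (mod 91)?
M = 7 × 13 = 91. M₁ = 13, y₁ ≡ 6 (mod 7). M₂ = 7, y₂ ≡ 2 (mod 13). m = 3×13×6 + 12×7×2 ≡ 38 (mod 91)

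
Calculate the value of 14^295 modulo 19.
Using Fermat: 14^{18} ≡ 1 (mod 19). 295 ≡ 7 (mod 18). So 14^{295} ≡ 14^{7} ≡ 3 (mod 19)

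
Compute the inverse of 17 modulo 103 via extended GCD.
Extended GCD: 17(-6) + 103(1) = 1. So 17^(-1) ≡ -6 ≡ 97 mod 103. Verify: 17 × 97 = 1649 ≡ 1 mod 103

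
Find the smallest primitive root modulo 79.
g = 3. Powers: [3, 9, 27, 2, 6, 18, ...] generates all 78 non-zero residues.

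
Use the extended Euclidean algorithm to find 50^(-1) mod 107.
Extended GCD: 50(15) + 107(-7) = 1. So 50^(-1) ≡ 15 mod 107. Verify: 50 × 15 = 750 ≡ 1 mod 107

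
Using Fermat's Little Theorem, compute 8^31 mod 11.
By Fermat: 8^{10} ≡ 1 (mod 11). 31 = 3×10 + 1. So 8^{31} ≡ 8^{1} ≡ 8 (mod 11)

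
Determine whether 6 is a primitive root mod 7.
6^{2} ≡ 1 mod 7 and 2 < 6, so ord_7(6) = 2 ≠ 6 and 6 is not a primitive root.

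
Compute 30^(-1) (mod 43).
Since 43 is prime, by Fermat 30^(-1) ≡ 30^{41} ≡ 33 (mod 43). Verify: 30 × 33 = 990 ≡ 1 (mod 43)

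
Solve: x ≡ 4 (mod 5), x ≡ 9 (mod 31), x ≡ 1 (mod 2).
M = 5 × 31 × 2 = 310. M₁ = 62, y₁ ≡ 3 (mod 5). M₂ = 10, y₂ ≡ 28 (mod 31). M₃ = 155, y₃ ≡ 1 (mod 2). x = 4×62×3 + 9×10×28 + 1×155×1 ≡ 9 (mod 310)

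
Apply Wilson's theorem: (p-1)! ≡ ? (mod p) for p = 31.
By Wilson's theorem, (30)! ≡ -1 ≡ 30 (mod 31)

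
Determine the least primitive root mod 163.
g = 2. For each prime q|162: 2^{81}≡162, 2^{54}≡104, none ≡ 1, so ord_163(2) = 162 and 2 is a primitive root.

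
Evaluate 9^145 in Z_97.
Using Fermat: 9^{96} ≡ 1 mod 97. 145 ≡ 49 mod 96. So 9^{145} ≡ 9^{49} ≡ 9 mod 97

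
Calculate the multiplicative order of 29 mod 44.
Powers of 29 mod 44: 29^1≡29, 29^2≡5, 29^3≡13, 29^4≡25, 29^5≡21, 29^6≡37, 29^7≡17, 29^8≡9, 29^9≡41, 29^10≡1. ord_44(29) = 10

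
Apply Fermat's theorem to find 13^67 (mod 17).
By Fermat: 13^{16} ≡ 1 (mod 17). 67 = 4×16 + 3. So 13^{67} ≡ 13^{3} ≡ 4 (mod 17)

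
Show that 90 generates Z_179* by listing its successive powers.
90^1, 90^2, ..., 90^{178} mod 179: [90, 45, 112, 56, 28, 14, 7, 93, 136, 68, 34, 17, 98, 49, 114, 57, 118, 59, 119, 149, 164, 82, 41, 110, 55, 117, 148, 74, 37, 108, 54, 27, 103, 141, 160, 80, 40, 20, 10, 5, 92, 46, 23, 101, 140, 70, 35, 107, 143, 161, 170, 85, 132, 66, 33, 106, 53, 116, 58, 29, 104, 52, 26, 13, 96, 48, 24, 12, 6, 3, 91, 135, 157, 168, 84, 42, 21, 100, 50, 25, 102, 51, 115, 147, 163, 171, 175, 177, 178, 89, 134, 67, 123, 151, 165, 172, 86, 43, 111, 145, 162, 81, 130, 65, 122, 61, 120, 60, 30, 15, 97, 138, 69, 124, 62, 31, 105, 142, 71, 125, 152, 76, 38, 19, 99, 139, 159, 169, 174, 87, 133, 156, 78, 39, 109, 144, 72, 36, 18, 9, 94, 47, 113, 146, 73, 126, 63, 121, 150, 75, 127, 153, 166, 83, 131, 155, 167, 173, 176, 88, 44, 22, 11, 95, 137, 158, 79, 129, 154, 77, 128, 64, 32, 16, 8, 4, 2, 1]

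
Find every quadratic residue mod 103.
QRs mod 103: {1, 2, 4, 7, 8, 9, 13, 14, 15, 16, 17, 18, 19, 23, 25, 26, 28, 29, 30, 32, 33, 34, 36, 38, 41, 46, 49, 50, 52, 55, 56, 58, 59, 60, 61, 63, 64, 66, 68, 72, 76, 79, 81, 82, 83, 91, 92, 93, 97, 98, 100}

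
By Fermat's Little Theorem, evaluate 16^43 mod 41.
By Fermat: 16^{40} ≡ 1 (mod 41). So 16^{43} = 16^{40} · 16^{3} ≡ 16^{3} ≡ 37 (mod 41)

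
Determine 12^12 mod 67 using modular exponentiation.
By repeated squaring mod 67: 12^{1}≡12, 12^{2}≡10, 12^{4}≡33, 12^{8}≡17. Then 12^{12} = 12^{8+4} ≡ 17 × 33 ≡ 25 mod 67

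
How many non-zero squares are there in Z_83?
Exactly half the non-zero residues mod a prime are QRs: (83-1)/2 = 41.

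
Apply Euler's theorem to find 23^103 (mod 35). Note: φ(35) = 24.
By Euler: 23^{24} ≡ 1 (mod 35) since gcd(23, 35) = 1. 103 = 4×24 + 7. So 23^{103} ≡ 23^{7} ≡ 2 (mod 35)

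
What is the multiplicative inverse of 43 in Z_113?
Since 113 is prime, by Fermat 43^(-1) ≡ 43^{111} ≡ 92 (mod 113). Verify: 43 × 92 = 3956 ≡ 1 (mod 113)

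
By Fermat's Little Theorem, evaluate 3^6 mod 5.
By Fermat: 3^{4} ≡ 1 (mod 5). So 3^{6} = 3^{4} · 3^{2} ≡ 3^{2} ≡ 4 (mod 5)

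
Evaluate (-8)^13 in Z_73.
By repeated squaring mod 73: (-8)^{1}≡65, (-8)^{2}≡64, (-8)^{4}≡8, (-8)^{8}≡64. Then (-8)^{13} = (-8)^{8+4+1} ≡ 64 × 8 × 65 ≡ 65 mod 73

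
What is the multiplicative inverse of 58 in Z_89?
Since 89 is prime, by Fermat 58^(-1) ≡ 58^{87} ≡ 66 mod 89. Verify: 58 × 66 = 3828 ≡ 1 mod 89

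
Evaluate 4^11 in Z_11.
Using Fermat: 4^{10} ≡ 1 mod 11. 11 ≡ 1 mod 10. So 4^{11} ≡ 4^{1} ≡ 4 mod 11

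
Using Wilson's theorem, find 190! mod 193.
(192)! = (190)! × (191) × (192) ≡ -1 (mod 193). So (190)! ≡ -1 × [(192)(191)]^(-1) ≡ 96 (mod 193)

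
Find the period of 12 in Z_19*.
Powers of 12 mod 19: 12^1≡12, 12^2≡11, 12^3≡18, 12^4≡7, 12^5≡8, 12^6≡1. ord_19(12) = 6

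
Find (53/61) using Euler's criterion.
(53/61) = 53^{30} mod 61 = -1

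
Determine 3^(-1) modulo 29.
Since 29 is prime, by Fermat 3^(-1) ≡ 3^{27} ≡ 10 (mod 29). Verify: 3 × 10 = 30 ≡ 1 (mod 29)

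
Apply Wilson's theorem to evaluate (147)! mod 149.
(148)! = (147)! × (148) ≡ -1 (mod 149). So (147)! ≡ -1 × (148)^(-1) ≡ (-1)×(-1) = 1 (mod 149)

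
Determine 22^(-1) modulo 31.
Since 31 is prime, by Fermat 22^(-1) ≡ 22^{29} ≡ 24 (mod 31). Verify: 22 × 24 = 528 ≡ 1 (mod 31)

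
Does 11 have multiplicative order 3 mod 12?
Powers of 11 mod 12: 11^1≡11, 11^2≡1. Already 11^2≡1, so the order is 2 < 3. No, the actual order is 2.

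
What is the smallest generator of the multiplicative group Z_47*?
g = 5. For each prime q|46: 5^{23}≡46, 5^{2}≡25, none ≡ 1, so ord_47(5) = 46 and 5 is a primitive root.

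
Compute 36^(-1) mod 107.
Since 107 is prime, by Fermat 36^(-1) ≡ 36^{105} ≡ 3 mod 107. Verify: 36 × 3 = 108 ≡ 1 mod 107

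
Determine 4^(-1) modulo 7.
Since 7 is prime, by Fermat 4^(-1) ≡ 4^{5} ≡ 2 mod 7. Verify: 4 × 2 = 8 ≡ 1 mod 7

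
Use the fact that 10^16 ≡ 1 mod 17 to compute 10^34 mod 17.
By Fermat: 10^{16} ≡ 1 mod 17. 34 = 2×16 + 2. So 10^{34} ≡ 10^{2} ≡ 15 mod 17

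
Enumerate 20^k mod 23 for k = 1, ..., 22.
20^1, 20^2, ..., 20^{22} mod 23: [20, 9, 19, 12, 10, 16, 21, 6, 5, 8, 22, 3, 14, 4, 11, 13, 7, 2, 17, 18, 15, 1]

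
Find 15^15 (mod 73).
By repeated squaring (mod 73): 15^{1}≡15, 15^{2}≡6, 15^{4}≡36, 15^{8}≡55. Then 15^{15} = 15^{8+4+2+1} ≡ 55 × 36 × 6 × 15 ≡ 7 (mod 73)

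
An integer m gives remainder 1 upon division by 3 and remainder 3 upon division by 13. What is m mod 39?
M = 3 × 13 = 39. M₁ = 13, y₁ ≡ 1 mod 3. M₂ = 3, y₂ ≡ 9 mod 13. m = 1×13×1 + 3×3×9 ≡ 16 mod 39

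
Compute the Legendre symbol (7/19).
(7/19) = 7^{9} mod 19 = 1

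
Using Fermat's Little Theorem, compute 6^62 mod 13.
By Fermat: 6^{12} ≡ 1 mod 13. 62 = 5×12 + 2. So 6^{62} ≡ 6^{2} ≡ 10 mod 13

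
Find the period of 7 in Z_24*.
Powers of 7 mod 24: 7^1≡7, 7^2≡1. ord_24(7) = 2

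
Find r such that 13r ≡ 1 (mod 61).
Since 61 is prime, by Fermat 13^(-1) ≡ 13^{59} ≡ 47 (mod 61). Verify: 13 × 47 = 611 ≡ 1 (mod 61)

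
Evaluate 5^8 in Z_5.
By repeated squaring mod 5: 5^{1}≡0, 5^{2}≡0, 5^{4}≡0, 5^{8}≡0. So 5^{8} ≡ 0 mod 5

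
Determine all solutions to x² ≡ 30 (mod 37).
The square roots of 30 mod 37 are 17 and 20. Verify: 17² = 289 ≡ 30 (mod 37)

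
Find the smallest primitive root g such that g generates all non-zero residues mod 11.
g = 2. Powers: [2, 4, 8, 5, 10, 9, 7, 3, 6, ...] generates all 10 non-zero residues.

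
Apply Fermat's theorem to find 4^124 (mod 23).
By Fermat: 4^{22} ≡ 1 (mod 23). 124 = 5×22 + 14. So 4^{124} ≡ 4^{14} ≡ 18 (mod 23)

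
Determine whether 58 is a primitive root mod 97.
ord_97(58) divides 96. For each prime q|96: 58^{48}≡96, 58^{32}≡61, none ≡ 1. So 58 has order 96 and is a primitive root mod 97.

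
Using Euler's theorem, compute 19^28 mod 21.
By Euler: 19^{12} ≡ 1 (mod 21) since gcd(19, 21) = 1. 28 = 2×12 + 4. So 19^{28} ≡ 19^{4} ≡ 16 (mod 21)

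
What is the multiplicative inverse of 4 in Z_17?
Since 17 is prime, by Fermat 4^(-1) ≡ 4^{15} ≡ 13 (mod 17). Verify: 4 × 13 = 52 ≡ 1 (mod 17)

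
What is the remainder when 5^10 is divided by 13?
By repeated squaring (mod 13): 5^{1}≡5, 5^{2}≡12, 5^{4}≡1, 5^{8}≡1. Then 5^{10} = 5^{8+2} ≡ 1 × 12 ≡ 12 (mod 13)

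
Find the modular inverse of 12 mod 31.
Since 31 is prime, by Fermat 12^(-1) ≡ 12^{29} ≡ 13 (mod 31). Verify: 12 × 13 = 156 ≡ 1 (mod 31)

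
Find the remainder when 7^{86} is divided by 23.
By Fermat: 7^{22} ≡ 1 mod 23. 86 = 3×22 + 20. So 7^{86} ≡ 7^{20} ≡ 8 mod 23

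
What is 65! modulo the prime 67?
(66)! = (65)! × (66) ≡ -1 mod 67. So (65)! ≡ -1 × (66)^(-1) ≡ (-1)×(-1) = 1 mod 67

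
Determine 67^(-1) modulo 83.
Since 83 is prime, by Fermat 67^(-1) ≡ 67^{81} ≡ 57 (mod 83). Verify: 67 × 57 = 3819 ≡ 1 (mod 83)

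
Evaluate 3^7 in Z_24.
By repeated squaring (mod 24): 3^{1}≡3, 3^{2}≡9, 3^{4}≡9. Then 3^{7} = 3^{4+2+1} ≡ 9 × 9 × 3 ≡ 3 (mod 24)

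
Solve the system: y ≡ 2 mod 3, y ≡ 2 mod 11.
M = 3 × 11 = 33. M₁ = 11, y₁ ≡ 2 mod 3. M₂ = 3, y₂ ≡ 4 mod 11. y = 2×11×2 + 2×3×4 ≡ 2 mod 33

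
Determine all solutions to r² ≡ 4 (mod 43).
The square roots of 4 mod 43 are 41 and 2. Verify: 41² = 1681 ≡ 4 (mod 43)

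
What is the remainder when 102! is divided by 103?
By Wilson's theorem, (102)! ≡ -1 ≡ 102 mod 103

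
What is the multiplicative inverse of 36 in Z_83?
Since 83 is prime, by Fermat 36^(-1) ≡ 36^{81} ≡ 30 mod 83. Verify: 36 × 30 = 1080 ≡ 1 mod 83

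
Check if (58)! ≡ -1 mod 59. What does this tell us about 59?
(58)! mod 59 = 58. Since this equals -1 mod 59, Wilson confirms 59 is prime.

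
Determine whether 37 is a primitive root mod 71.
37^{7} ≡ 1 mod 71 and 7 < 70, so ord_71(37) = 7 ≠ 70 and 37 is not a primitive root.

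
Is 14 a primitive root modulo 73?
ord_73(14) divides 72. For each prime q|72: 14^{36}≡72, 14^{24}≡64, none ≡ 1. So 14 has order 72 and is a primitive root mod 73.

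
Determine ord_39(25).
Powers of 25 mod 39: 25^1≡25, 25^2≡1. Order = 2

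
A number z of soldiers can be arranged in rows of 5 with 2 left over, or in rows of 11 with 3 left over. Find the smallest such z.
M = 5 × 11 = 55. M₁ = 11, y₁ ≡ 1 (mod 5). M₂ = 5, y₂ ≡ 9 (mod 11). z = 2×11×1 + 3×5×9 ≡ 47 (mod 55)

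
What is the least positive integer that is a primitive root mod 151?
g = 6. Powers: [6, 36, 65, 88, 75, 148, ...] generates all 150 non-zero residues.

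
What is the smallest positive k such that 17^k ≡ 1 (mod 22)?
Powers of 17 mod 22: 17^1≡17, 17^2≡3, 17^3≡7, 17^4≡9, 17^5≡21, 17^6≡5, 17^7≡19, 17^8≡15, 17^9≡13, 17^10≡1. Order = 10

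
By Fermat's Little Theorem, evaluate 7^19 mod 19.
By Fermat: 7^{18} ≡ 1 (mod 19). So 7^{19} = 7^{18} · 7^{1} ≡ 7^{1} ≡ 7 (mod 19)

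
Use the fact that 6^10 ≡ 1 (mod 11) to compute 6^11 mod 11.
By Fermat: 6^{10} ≡ 1 (mod 11). So 6^{11} = 6^{10} · 6^{1} ≡ 6^{1} ≡ 6 (mod 11)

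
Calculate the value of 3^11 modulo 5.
Using Fermat: 3^{4} ≡ 1 mod 5. 11 ≡ 3 mod 4. So 3^{11} ≡ 3^{3} ≡ 2 mod 5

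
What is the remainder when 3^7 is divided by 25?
By repeated squaring mod 25: 3^{1}≡3, 3^{2}≡9, 3^{4}≡6. Then 3^{7} = 3^{4+2+1} ≡ 6 × 9 × 3 ≡ 12 mod 25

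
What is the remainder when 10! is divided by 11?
By Wilson's theorem, (10)! ≡ -1 ≡ 10 mod 11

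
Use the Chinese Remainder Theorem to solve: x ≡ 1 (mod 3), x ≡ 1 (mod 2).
M = 3 × 2 = 6. M₁ = 2, y₁ ≡ 2 (mod 3). M₂ = 3, y₂ ≡ 1 (mod 2). x = 1×2×2 + 1×3×1 ≡ 1 (mod 6)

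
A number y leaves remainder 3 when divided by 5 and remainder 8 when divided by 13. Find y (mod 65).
M = 5 × 13 = 65. M₁ = 13, y₁ ≡ 2 (mod 5). M₂ = 5, y₂ ≡ 8 (mod 13). y = 3×13×2 + 8×5×8 ≡ 8 (mod 65)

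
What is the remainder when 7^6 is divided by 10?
By repeated squaring mod 10: 7^{1}≡7, 7^{2}≡9, 7^{4}≡1. Then 7^{6} = 7^{4+2} ≡ 1 × 9 ≡ 9 mod 10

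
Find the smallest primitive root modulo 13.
g = 2. Powers: [2, 4, 8, 3, 6, 12, 11, ...] generates all 12 non-zero residues.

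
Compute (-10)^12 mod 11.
Using Fermat: (-10)^{10} ≡ 1 (mod 11). 12 ≡ 2 (mod 10). So (-10)^{12} ≡ (-10)^{2} ≡ 1 (mod 11)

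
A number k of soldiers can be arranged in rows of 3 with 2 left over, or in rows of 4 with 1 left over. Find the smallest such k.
M = 3 × 4 = 12. M₁ = 4, y₁ ≡ 1 mod 3. M₂ = 3, y₂ ≡ 3 mod 4. k = 2×4×1 + 1×3×3 ≡ 5 mod 12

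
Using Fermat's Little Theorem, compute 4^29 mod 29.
By Fermat: 4^{28} ≡ 1 (mod 29). So 4^{29} = 4^{28} · 4^{1} ≡ 4^{1} ≡ 4 (mod 29)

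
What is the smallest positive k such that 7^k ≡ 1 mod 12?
Powers of 7 mod 12: 7^1≡7, 7^2≡1. Order = 2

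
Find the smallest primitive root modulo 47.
g = 5. For each prime q|46: 5^{23}≡46, 5^{2}≡25, none ≡ 1, so ord_47(5) = 46 and 5 is a primitive root.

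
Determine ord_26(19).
Powers of 19 mod 26: 19^1≡19, 19^2≡23, 19^3≡21, 19^4≡9, 19^5≡15, 19^6≡25, 19^7≡7, 19^8≡3, 19^9≡5, 19^10≡17, 19^11≡11, 19^12≡1. ord_26(19) = 12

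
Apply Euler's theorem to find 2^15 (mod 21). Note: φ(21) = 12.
By Euler: 2^{12} ≡ 1 (mod 21) since gcd(2, 21) = 1. 15 = 1×12 + 3. So 2^{15} ≡ 2^{3} ≡ 8 (mod 21)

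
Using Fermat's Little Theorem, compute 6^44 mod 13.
By Fermat: 6^{12} ≡ 1 mod 13. 44 = 3×12 + 8. So 6^{44} ≡ 6^{8} ≡ 3 mod 13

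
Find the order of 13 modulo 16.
Powers of 13 mod 16: 13^1≡13, 13^2≡9, 13^3≡5, 13^4≡1. So the order of 13 is 4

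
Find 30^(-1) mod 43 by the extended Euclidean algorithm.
Extended GCD: 30(-10) + 43(7) = 1. So 30^(-1) ≡ -10 ≡ 33 mod 43. Verify: 30 × 33 = 990 ≡ 1 mod 43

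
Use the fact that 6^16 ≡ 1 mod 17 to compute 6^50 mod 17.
By Fermat: 6^{16} ≡ 1 mod 17. 50 = 3×16 + 2. So 6^{50} ≡ 6^{2} ≡ 2 mod 17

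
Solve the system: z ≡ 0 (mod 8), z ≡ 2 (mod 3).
M = 8 × 3 = 24. M₁ = 3, y₁ ≡ 3 (mod 8). M₂ = 8, y₂ ≡ 2 (mod 3). z = 0×3×3 + 2×8×2 ≡ 8 (mod 24)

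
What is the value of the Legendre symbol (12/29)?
(12/29) = 12^{14} mod 29 = -1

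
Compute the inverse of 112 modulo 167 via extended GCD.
Extended GCD: 112(-82) + 167(55) = 1. So 112^(-1) ≡ -82 ≡ 85 (mod 167). Verify: 112 × 85 = 9520 ≡ 1 (mod 167)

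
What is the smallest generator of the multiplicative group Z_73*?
g = 5. For each prime q|72: 5^{36}≡72, 5^{24}≡8, none ≡ 1, so ord_73(5) = 72 and 5 is a primitive root.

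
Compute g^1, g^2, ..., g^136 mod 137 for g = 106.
106^1, 106^2, ..., 106^{136} mod 137: [106, 2, 75, 4, 13, 8, 26, 16, 52, 32, 104, 64, 71, 128, 5, 119, 10, 101, 20, 65, 40, 130, 80, 123, 23, 109, 46, 81, 92, 25, 47, 50, 94, 100, 51, 63, 102, 126, 67, 115, 134, 93, 131, 49, 125, 98, 113, 59, 89, 118, 41, 99, 82, 61, 27, 122, 54, 107, 108, 77, 79, 17, 21, 34, 42, 68, 84, 136, 31, 135, 62, 133, 124, 129, 111, 121, 85, 105, 33, 73, 66, 9, 132, 18, 127, 36, 117, 72, 97, 7, 57, 14, 114, 28, 91, 56, 45, 112, 90, 87, 43, 37, 86, 74, 35, 11, 70, 22, 3, 44, 6, 88, 12, 39, 24, 78, 48, 19, 96, 38, 55, 76, 110, 15, 83, 30, 29, 60, 58, 120, 116, 103, 95, 69, 53, 1]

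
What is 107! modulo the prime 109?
(108)! = (107)! × (108) ≡ -1 mod 109. So (107)! ≡ -1 × (108)^(-1) ≡ (-1)×(-1) = 1 mod 109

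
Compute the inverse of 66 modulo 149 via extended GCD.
Extended GCD: 66(70) + 149(-31) = 1. So 66^(-1) ≡ 70 mod 149. Verify: 66 × 70 = 4620 ≡ 1 mod 149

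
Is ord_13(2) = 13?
Powers of 2 mod 13: 2^1≡2, 2^2≡4, 2^3≡8, 2^4≡3, 2^5≡6, 2^6≡12, 2^7≡11, 2^8≡9, 2^9≡5, 2^10≡10, 2^11≡7, 2^12≡1. Already 2^12≡1, so the order is 12 < 13. No, the actual order is 12.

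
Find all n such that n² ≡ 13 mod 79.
The square roots of 13 mod 79 are 31 and 48. Verify: 31² = 961 ≡ 13 mod 79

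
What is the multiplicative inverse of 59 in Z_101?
Since 101 is prime, by Fermat 59^(-1) ≡ 59^{99} ≡ 12 mod 101. Verify: 59 × 12 = 708 ≡ 1 mod 101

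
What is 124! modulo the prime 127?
(126)! = (124)! × (125) × (126) ≡ -1 (mod 127). So (124)! ≡ -1 × [(126)(125)]^(-1) ≡ 63 (mod 127)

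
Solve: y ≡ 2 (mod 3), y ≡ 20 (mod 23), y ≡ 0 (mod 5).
M = 3 × 23 × 5 = 345. M₁ = 115, y₁ ≡ 1 (mod 3). M₂ = 15, y₂ ≡ 20 (mod 23). M₃ = 69, y₃ ≡ 4 (mod 5). y = 2×115×1 + 20×15×20 + 0×69×4 ≡ 20 (mod 345)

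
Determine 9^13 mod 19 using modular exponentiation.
By repeated squaring mod 19: 9^{1}≡9, 9^{2}≡5, 9^{4}≡6, 9^{8}≡17. Then 9^{13} = 9^{8+4+1} ≡ 17 × 6 × 9 ≡ 6 mod 19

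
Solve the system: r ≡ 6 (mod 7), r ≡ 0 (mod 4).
M = 7 × 4 = 28. M₁ = 4, y₁ ≡ 2 (mod 7). M₂ = 7, y₂ ≡ 3 (mod 4). r = 6×4×2 + 0×7×3 ≡ 20 (mod 28)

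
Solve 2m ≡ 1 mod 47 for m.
Since 47 is prime, by Fermat 2^(-1) ≡ 2^{45} ≡ 24 mod 47. Verify: 2 × 24 = 48 ≡ 1 mod 47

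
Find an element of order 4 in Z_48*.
5 has order 4 mod 48 since 5^{4} ≡ 1 (mod 48) and no smaller power works.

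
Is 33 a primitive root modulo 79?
33^{26} ≡ 1 mod 79 and 26 < 78, so ord_79(33) = 26 ≠ 78 and 33 is not a primitive root.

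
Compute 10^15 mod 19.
By repeated squaring (mod 19): 10^{1}≡10, 10^{2}≡5, 10^{4}≡6, 10^{8}≡17. Then 10^{15} = 10^{8+4+2+1} ≡ 17 × 6 × 5 × 10 ≡ 8 (mod 19)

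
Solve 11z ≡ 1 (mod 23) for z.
Since 23 is prime, by Fermat 11^(-1) ≡ 11^{21} ≡ 21 (mod 23). Verify: 11 × 21 = 231 ≡ 1 (mod 23)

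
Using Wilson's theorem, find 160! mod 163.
(162)! = (160)! × (161) × (162) ≡ -1 mod 163. So (160)! ≡ -1 × [(162)(161)]^(-1) ≡ 81 mod 163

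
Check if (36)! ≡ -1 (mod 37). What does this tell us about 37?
(36)! mod 37 = 36. Since this equals -1 (mod 37), Wilson confirms 37 is prime.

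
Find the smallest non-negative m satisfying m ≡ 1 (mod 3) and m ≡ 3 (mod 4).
M = 3 × 4 = 12. M₁ = 4, y₁ ≡ 1 (mod 3). M₂ = 3, y₂ ≡ 3 (mod 4). m = 1×4×1 + 3×3×3 ≡ 7 (mod 12)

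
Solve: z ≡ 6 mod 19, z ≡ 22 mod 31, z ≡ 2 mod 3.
M = 19 × 31 × 3 = 1767. M₁ = 93, y₁ ≡ 9 mod 19. M₂ = 57, y₂ ≡ 6 mod 31. M₃ = 589, y₃ ≡ 1 mod 3. z = 6×93×9 + 22×57×6 + 2×589×1 ≡ 1355 mod 1767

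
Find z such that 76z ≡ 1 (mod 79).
Since 79 is prime, by Fermat 76^(-1) ≡ 76^{77} ≡ 26 (mod 79). Verify: 76 × 26 = 1976 ≡ 1 (mod 79)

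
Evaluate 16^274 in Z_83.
Using Fermat: 16^{82} ≡ 1 (mod 83). 274 ≡ 28 (mod 82). So 16^{274} ≡ 16^{28} ≡ 40 (mod 83)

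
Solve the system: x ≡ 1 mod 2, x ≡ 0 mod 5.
M = 2 × 5 = 10. M₁ = 5, y₁ ≡ 1 mod 2. M₂ = 2, y₂ ≡ 3 mod 5. x = 1×5×1 + 0×2×3 ≡ 5 mod 10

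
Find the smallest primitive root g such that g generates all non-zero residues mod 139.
g = 2. Powers: [2, 4, 8, 16, 32, 64, 128, 117, ...] generates all 138 non-zero residues.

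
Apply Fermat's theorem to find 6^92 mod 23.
By Fermat: 6^{22} ≡ 1 mod 23. 92 = 4×22 + 4. So 6^{92} ≡ 6^{4} ≡ 8 mod 23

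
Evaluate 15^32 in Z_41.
By repeated squaring (mod 41): 15^{1}≡15, 15^{2}≡20, 15^{4}≡31, 15^{8}≡18, 15^{16}≡37, 15^{32}≡16. So 15^{32} ≡ 16 (mod 41)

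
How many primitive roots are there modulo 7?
Number of primitive roots mod 7 = φ(p-1) = φ(6) = 2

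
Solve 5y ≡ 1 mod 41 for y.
Since 41 is prime, by Fermat 5^(-1) ≡ 5^{39} ≡ 33 mod 41. Verify: 5 × 33 = 165 ≡ 1 mod 41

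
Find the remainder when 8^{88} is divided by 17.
By Fermat: 8^{16} ≡ 1 mod 17. 88 = 5×16 + 8. So 8^{88} ≡ 8^{8} ≡ 1 mod 17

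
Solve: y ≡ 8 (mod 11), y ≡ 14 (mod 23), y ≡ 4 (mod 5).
M = 11 × 23 × 5 = 1265. M₁ = 115, y₁ ≡ 9 (mod 11). M₂ = 55, y₂ ≡ 18 (mod 23). M₃ = 253, y₃ ≡ 2 (mod 5). y = 8×115×9 + 14×55×18 + 4×253×2 ≡ 129 (mod 1265)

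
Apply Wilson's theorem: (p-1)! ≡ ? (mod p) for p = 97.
By Wilson's theorem, (96)! ≡ -1 ≡ 96 mod 97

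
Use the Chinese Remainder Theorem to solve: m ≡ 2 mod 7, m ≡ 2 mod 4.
M = 7 × 4 = 28. M₁ = 4, y₁ ≡ 2 mod 7. M₂ = 7, y₂ ≡ 3 mod 4. m = 2×4×2 + 2×7×3 ≡ 2 mod 28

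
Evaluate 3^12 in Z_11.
Using Fermat: 3^{10} ≡ 1 mod 11. 12 ≡ 2 mod 10. So 3^{12} ≡ 3^{2} ≡ 9 mod 11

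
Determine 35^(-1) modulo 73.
Since 73 is prime, by Fermat 35^(-1) ≡ 35^{71} ≡ 48 (mod 73). Verify: 35 × 48 = 1680 ≡ 1 (mod 73)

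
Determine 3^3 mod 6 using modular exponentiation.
3^{3} = 27 ≡ 3 mod 6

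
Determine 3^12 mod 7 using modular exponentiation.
Using Fermat: 3^{6} ≡ 1 (mod 7). 12 ≡ 0 (mod 6). So 3^{12} ≡ 3^{0} ≡ 1 (mod 7)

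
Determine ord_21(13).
Powers of 13 mod 21: 13^1≡13, 13^2≡1. ord_21(13) = 2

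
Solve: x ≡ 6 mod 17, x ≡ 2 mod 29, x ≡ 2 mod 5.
M = 17 × 29 × 5 = 2465. M₁ = 145, y₁ ≡ 2 mod 17. M₂ = 85, y₂ ≡ 14 mod 29. M₃ = 493, y₃ ≡ 2 mod 5. x = 6×145×2 + 2×85×14 + 2×493×2 ≡ 1162 mod 2465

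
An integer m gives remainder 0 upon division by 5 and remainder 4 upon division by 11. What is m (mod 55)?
M = 5 × 11 = 55. M₁ = 11, y₁ ≡ 1 (mod 5). M₂ = 5, y₂ ≡ 9 (mod 11). m = 0×11×1 + 4×5×9 ≡ 15 (mod 55)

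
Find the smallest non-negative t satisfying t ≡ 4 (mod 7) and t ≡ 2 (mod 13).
M = 7 × 13 = 91. M₁ = 13, y₁ ≡ 6 (mod 7). M₂ = 7, y₂ ≡ 2 (mod 13). t = 4×13×6 + 2×7×2 ≡ 67 (mod 91)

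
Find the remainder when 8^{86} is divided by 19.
By Fermat: 8^{18} ≡ 1 mod 19. 86 = 4×18 + 14. So 8^{86} ≡ 8^{14} ≡ 7 mod 19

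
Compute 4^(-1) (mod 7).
Since 7 is prime, by Fermat 4^(-1) ≡ 4^{5} ≡ 2 (mod 7). Verify: 4 × 2 = 8 ≡ 1 (mod 7)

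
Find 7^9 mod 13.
By repeated squaring mod 13: 7^{1}≡7, 7^{2}≡10, 7^{4}≡9, 7^{8}≡3. Then 7^{9} = 7^{8+1} ≡ 3 × 7 ≡ 8 mod 13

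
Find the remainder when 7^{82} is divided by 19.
By Fermat: 7^{18} ≡ 1 mod 19. 82 = 4×18 + 10. So 7^{82} ≡ 7^{10} ≡ 7 mod 19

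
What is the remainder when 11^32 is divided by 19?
Using Fermat: 11^{18} ≡ 1 (mod 19). 32 ≡ 14 (mod 18). So 11^{32} ≡ 11^{14} ≡ 7 (mod 19)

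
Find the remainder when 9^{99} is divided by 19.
By Fermat: 9^{18} ≡ 1 (mod 19). 99 = 5×18 + 9. So 9^{99} ≡ 9^{9} ≡ 1 (mod 19)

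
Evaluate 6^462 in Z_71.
Using Fermat: 6^{70} ≡ 1 mod 71. 462 ≡ 42 mod 70. So 6^{462} ≡ 6^{42} ≡ 54 mod 71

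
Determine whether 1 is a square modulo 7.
By Euler's criterion: 1^{3} ≡ 1 (mod 7). Since this equals 1, 1 is a QR.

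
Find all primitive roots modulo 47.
There are φ(46) = 22 primitive roots mod 47: {5, 10, 11, 13, 15, 19, 20, 22, 23, 26, 29, 30, 31, 33, 35, 38, 39, 40, 41, 43, 44, 45}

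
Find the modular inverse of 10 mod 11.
Since 11 is prime, by Fermat 10^(-1) ≡ 10^{9} ≡ 10 (mod 11). Verify: 10 × 10 = 100 ≡ 1 (mod 11)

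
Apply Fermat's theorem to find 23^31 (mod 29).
By Fermat: 23^{28} ≡ 1 (mod 29). So 23^{31} = 23^{28} · 23^{3} ≡ 23^{3} ≡ 16 (mod 29)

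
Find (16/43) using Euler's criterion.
(16/43) = 16^{21} mod 43 = 1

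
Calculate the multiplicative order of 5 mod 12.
Powers of 5 mod 12: 5^1≡5, 5^2≡1. So the order of 5 is 2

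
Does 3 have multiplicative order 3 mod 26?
Powers of 3 mod 26: 3^1≡3, 3^2≡9, 3^3≡1. First k with 3^k≡1 is k=3. Yes, ord_26(3) = 3.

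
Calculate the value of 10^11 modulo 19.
By repeated squaring mod 19: 10^{1}≡10, 10^{2}≡5, 10^{4}≡6, 10^{8}≡17. Then 10^{11} = 10^{8+2+1} ≡ 17 × 5 × 10 ≡ 14 mod 19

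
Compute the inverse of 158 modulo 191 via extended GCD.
Extended GCD: 158(81) + 191(-67) = 1. So 158^(-1) ≡ 81 mod 191. Verify: 158 × 81 = 12798 ≡ 1 mod 191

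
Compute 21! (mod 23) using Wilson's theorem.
(22)! = (21)! × (22) ≡ -1 (mod 23). So (21)! ≡ -1 × (22)^(-1) ≡ (-1)×(-1) = 1 (mod 23)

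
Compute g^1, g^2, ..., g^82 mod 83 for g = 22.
22^1, 22^2, ..., 22^{82} mod 83: [22, 69, 24, 30, 79, 78, 56, 70, 46, 16, 20, 25, 52, 65, 19, 3, 66, 41, 72, 7, 71, 68, 2, 44, 55, 48, 60, 75, 73, 29, 57, 9, 32, 40, 50, 21, 47, 38, 6, 49, 82, 61, 14, 59, 53, 4, 5, 27, 13, 37, 67, 63, 58, 31, 18, 64, 80, 17, 42, 11, 76, 12, 15, 81, 39, 28, 35, 23, 8, 10, 54, 26, 74, 51, 43, 33, 62, 36, 45, 77, 34, 1]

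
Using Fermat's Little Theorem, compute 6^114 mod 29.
By Fermat: 6^{28} ≡ 1 mod 29. 114 = 4×28 + 2. So 6^{114} ≡ 6^{2} ≡ 7 mod 29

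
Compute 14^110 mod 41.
Using Fermat: 14^{40} ≡ 1 mod 41. 110 ≡ 30 mod 40. So 14^{110} ≡ 14^{30} ≡ 9 mod 41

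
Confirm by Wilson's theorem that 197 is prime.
(196)! mod 197 = 196. Since this equals -1 mod 197, Wilson confirms 197 is prime.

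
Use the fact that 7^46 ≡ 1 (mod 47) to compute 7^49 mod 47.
By Fermat: 7^{46} ≡ 1 (mod 47). So 7^{49} = 7^{46} · 7^{3} ≡ 7^{3} ≡ 14 (mod 47)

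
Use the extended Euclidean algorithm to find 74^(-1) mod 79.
Extended GCD: 74(-16) + 79(15) = 1. So 74^(-1) ≡ -16 ≡ 63 mod 79. Verify: 74 × 63 = 4662 ≡ 1 mod 79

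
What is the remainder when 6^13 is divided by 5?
Using Fermat: 6^{4} ≡ 1 (mod 5). 13 ≡ 1 (mod 4). So 6^{13} ≡ 6^{1} ≡ 1 (mod 5)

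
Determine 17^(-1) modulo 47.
Since 47 is prime, by Fermat 17^(-1) ≡ 17^{45} ≡ 36 (mod 47). Verify: 17 × 36 = 612 ≡ 1 (mod 47)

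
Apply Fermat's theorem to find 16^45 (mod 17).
By Fermat: 16^{16} ≡ 1 (mod 17). 45 = 2×16 + 13. So 16^{45} ≡ 16^{13} ≡ 16 (mod 17)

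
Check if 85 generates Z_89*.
85^{22} ≡ 1 (mod 89) and 22 < 88, so ord_89(85) = 22 ≠ 88 and 85 is not a primitive root.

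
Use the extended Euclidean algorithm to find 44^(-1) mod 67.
Extended GCD: 44(32) + 67(-21) = 1. So 44^(-1) ≡ 32 mod 67. Verify: 44 × 32 = 1408 ≡ 1 mod 67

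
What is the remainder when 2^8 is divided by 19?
By repeated squaring mod 19: 2^{1}≡2, 2^{2}≡4, 2^{4}≡16, 2^{8}≡9. So 2^{8} ≡ 9 mod 19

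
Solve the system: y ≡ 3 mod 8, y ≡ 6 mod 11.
M = 8 × 11 = 88. M₁ = 11, y₁ ≡ 3 mod 8. M₂ = 8, y₂ ≡ 7 mod 11. y = 3×11×3 + 6×8×7 ≡ 83 mod 88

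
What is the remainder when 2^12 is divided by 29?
By repeated squaring (mod 29): 2^{1}≡2, 2^{2}≡4, 2^{4}≡16, 2^{8}≡24. Then 2^{12} = 2^{8+4} ≡ 24 × 16 ≡ 7 (mod 29)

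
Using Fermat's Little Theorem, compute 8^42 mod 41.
By Fermat: 8^{40} ≡ 1 mod 41. So 8^{42} = 8^{40} · 8^{2} ≡ 8^{2} ≡ 23 mod 41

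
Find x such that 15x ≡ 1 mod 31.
Since 31 is prime, by Fermat 15^(-1) ≡ 15^{29} ≡ 29 mod 31. Verify: 15 × 29 = 435 ≡ 1 mod 31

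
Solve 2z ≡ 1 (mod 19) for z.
Since 19 is prime, by Fermat 2^(-1) ≡ 2^{17} ≡ 10 (mod 19). Verify: 2 × 10 = 20 ≡ 1 (mod 19)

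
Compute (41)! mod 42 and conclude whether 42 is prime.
(41)! mod 42 = 0. Since 0 ≢ -1 (mod 42), 42 is not prime.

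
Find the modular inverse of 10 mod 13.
Since 13 is prime, by Fermat 10^(-1) ≡ 10^{11} ≡ 4 mod 13. Verify: 10 × 4 = 40 ≡ 1 mod 13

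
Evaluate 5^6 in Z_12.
By repeated squaring mod 12: 5^{1}≡5, 5^{2}≡1, 5^{4}≡1. Then 5^{6} = 5^{4+2} ≡ 1 × 1 ≡ 1 mod 12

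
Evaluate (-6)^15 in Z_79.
By repeated squaring (mod 79): (-6)^{1}≡73, (-6)^{2}≡36, (-6)^{4}≡32, (-6)^{8}≡76. Then (-6)^{15} = (-6)^{8+4+2+1} ≡ 76 × 32 × 36 × 73 ≡ 38 (mod 79)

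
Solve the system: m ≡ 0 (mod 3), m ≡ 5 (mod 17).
M = 3 × 17 = 51. M₁ = 17, y₁ ≡ 2 (mod 3). M₂ = 3, y₂ ≡ 6 (mod 17). m = 0×17×2 + 5×3×6 ≡ 39 (mod 51)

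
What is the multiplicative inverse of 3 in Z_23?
Since 23 is prime, by Fermat 3^(-1) ≡ 3^{21} ≡ 8 mod 23. Verify: 3 × 8 = 24 ≡ 1 mod 23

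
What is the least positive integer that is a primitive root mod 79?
g = 3. For each prime q|78: 3^{39}≡78, 3^{26}≡23, 3^{6}≡18, none ≡ 1, so ord_79(3) = 78 and 3 is a primitive root.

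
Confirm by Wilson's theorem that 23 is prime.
(22)! mod 23 = 22. Since this equals -1 (mod 23), Wilson confirms 23 is prime.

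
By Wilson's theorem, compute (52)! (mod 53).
By Wilson's theorem, (52)! ≡ -1 ≡ 52 (mod 53)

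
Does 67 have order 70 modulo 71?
ord_71(67) divides 70. For each prime q|70: 67^{35}≡70, 67^{14}≡5, 67^{10}≡48, none ≡ 1. So 67 has order 70 and is a primitive root mod 71.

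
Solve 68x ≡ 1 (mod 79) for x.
Since 79 is prime, by Fermat 68^(-1) ≡ 68^{77} ≡ 43 (mod 79). Verify: 68 × 43 = 2924 ≡ 1 (mod 79)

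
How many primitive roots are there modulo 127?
A prime p has φ(p-1) primitive roots; here φ(126) = 36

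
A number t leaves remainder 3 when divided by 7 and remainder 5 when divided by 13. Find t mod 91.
M = 7 × 13 = 91. M₁ = 13, y₁ ≡ 6 mod 7. M₂ = 7, y₂ ≡ 2 mod 13. t = 3×13×6 + 5×7×2 ≡ 31 mod 91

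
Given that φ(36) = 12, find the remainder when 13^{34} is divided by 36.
By Euler: 13^{12} ≡ 1 (mod 36) since gcd(13, 36) = 1. 34 = 2×12 + 10. So 13^{34} ≡ 13^{10} ≡ 13 (mod 36)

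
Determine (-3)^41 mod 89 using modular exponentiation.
By repeated squaring (mod 89): (-3)^{1}≡86, (-3)^{2}≡9, (-3)^{4}≡81, (-3)^{8}≡64, (-3)^{16}≡2, (-3)^{32}≡4. Then (-3)^{41} = (-3)^{32+8+1} ≡ 4 × 64 × 86 ≡ 33 (mod 89)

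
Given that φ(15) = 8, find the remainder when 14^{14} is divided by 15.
By Euler: 14^{8} ≡ 1 mod 15 since gcd(14, 15) = 1. 14 = 1×8 + 6. So 14^{14} ≡ 14^{6} ≡ 1 mod 15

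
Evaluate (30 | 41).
(30/41) = 30^{20} mod 41 = -1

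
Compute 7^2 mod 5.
7^{2} = 49 ≡ 4 mod 5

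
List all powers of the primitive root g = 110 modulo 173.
110^1, 110^2, ..., 110^{172} mod 173: [110, 163, 111, 100, 101, 38, 28, 139, 66, 167, 32, 60, 26, 92, 86, 118, 5, 31, 123, 36, 154, 159, 17, 140, 3, 157, 143, 160, 127, 130, 114, 84, 71, 25, 155, 96, 7, 78, 103, 85, 8, 15, 93, 23, 108, 116, 131, 51, 74, 9, 125, 83, 134, 35, 44, 169, 79, 40, 75, 119, 115, 21, 61, 136, 82, 24, 45, 106, 69, 151, 2, 47, 153, 49, 27, 29, 76, 56, 105, 132, 161, 64, 120, 52, 11, 172, 63, 10, 62, 73, 72, 135, 145, 34, 107, 6, 141, 113, 147, 81, 87, 55, 168, 142, 50, 137, 19, 14, 156, 33, 170, 16, 30, 13, 46, 43, 59, 89, 102, 148, 18, 77, 166, 95, 70, 88, 165, 158, 80, 150, 65, 57, 42, 122, 99, 164, 48, 90, 39, 138, 129, 4, 94, 133, 98, 54, 58, 152, 112, 37, 91, 149, 128, 67, 104, 22, 171, 126, 20, 124, 146, 144, 97, 117, 68, 41, 12, 109, 53, 121, 162, 1]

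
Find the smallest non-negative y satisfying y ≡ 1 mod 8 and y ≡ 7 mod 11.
M = 8 × 11 = 88. M₁ = 11, y₁ ≡ 3 mod 8. M₂ = 8, y₂ ≡ 7 mod 11. y = 1×11×3 + 7×8×7 ≡ 73 mod 88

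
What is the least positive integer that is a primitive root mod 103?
g = 5. Powers: [5, 25, 22, 7, 35, 72, 51, 49, 39, ...] generates all 102 non-zero residues.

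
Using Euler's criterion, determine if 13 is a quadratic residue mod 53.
By Euler's criterion: 13^{26} ≡ 1 (mod 53). Since this equals 1, 13 is a QR.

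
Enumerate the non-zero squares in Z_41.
Quadratic residues modulo 41: {1, 2, 4, 5, 8, 9, 10, 16, 18, 20, 21, 23, 25, 31, 32, 33, 36, 37, 39, 40}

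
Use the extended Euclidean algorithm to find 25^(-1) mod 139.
Extended GCD: 25(-50) + 139(9) = 1. So 25^(-1) ≡ -50 ≡ 89 mod 139. Verify: 25 × 89 = 2225 ≡ 1 mod 139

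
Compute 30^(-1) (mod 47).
Since 47 is prime, by Fermat 30^(-1) ≡ 30^{45} ≡ 11 (mod 47). Verify: 30 × 11 = 330 ≡ 1 (mod 47)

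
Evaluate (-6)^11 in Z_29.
By repeated squaring (mod 29): (-6)^{1}≡23, (-6)^{2}≡7, (-6)^{4}≡20, (-6)^{8}≡23. Then (-6)^{11} = (-6)^{8+2+1} ≡ 23 × 7 × 23 ≡ 20 (mod 29)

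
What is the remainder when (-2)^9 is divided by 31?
By repeated squaring (mod 31): (-2)^{1}≡29, (-2)^{2}≡4, (-2)^{4}≡16, (-2)^{8}≡8. Then (-2)^{9} = (-2)^{8+1} ≡ 8 × 29 ≡ 15 (mod 31)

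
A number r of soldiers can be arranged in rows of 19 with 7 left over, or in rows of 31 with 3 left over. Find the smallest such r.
M = 19 × 31 = 589. M₁ = 31, y₁ ≡ 8 mod 19. M₂ = 19, y₂ ≡ 18 mod 31. r = 7×31×8 + 3×19×18 ≡ 406 mod 589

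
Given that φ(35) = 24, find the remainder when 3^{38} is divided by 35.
By Euler: 3^{24} ≡ 1 (mod 35) since gcd(3, 35) = 1. 38 = 1×24 + 14. So 3^{38} ≡ 3^{14} ≡ 9 (mod 35)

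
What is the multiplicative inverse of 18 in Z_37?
Since 37 is prime, by Fermat 18^(-1) ≡ 18^{35} ≡ 35 (mod 37). Verify: 18 × 35 = 630 ≡ 1 (mod 37)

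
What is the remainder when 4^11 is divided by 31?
By repeated squaring (mod 31): 4^{1}≡4, 4^{2}≡16, 4^{4}≡8, 4^{8}≡2. Then 4^{11} = 4^{8+2+1} ≡ 2 × 16 × 4 ≡ 4 (mod 31)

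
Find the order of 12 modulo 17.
Powers of 12 mod 17: 12^1≡12, 12^2≡8, 12^3≡11, 12^4≡13, 12^5≡3, 12^6≡2, 12^7≡7, 12^8≡16, 12^9≡5, 12^10≡9, 12^11≡6, 12^12≡4, 12^13≡14, 12^14≡15, 12^15≡10, 12^16≡1. ord_17(12) = 16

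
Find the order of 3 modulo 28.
Powers of 3 mod 28: 3^1≡3, 3^2≡9, 3^3≡27, 3^4≡25, 3^5≡19, 3^6≡1. Order = 6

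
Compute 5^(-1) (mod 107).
Since 107 is prime, by Fermat 5^(-1) ≡ 5^{105} ≡ 43 (mod 107). Verify: 5 × 43 = 215 ≡ 1 (mod 107)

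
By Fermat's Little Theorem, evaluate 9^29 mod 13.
By Fermat: 9^{12} ≡ 1 (mod 13). 29 = 2×12 + 5. So 9^{29} ≡ 9^{5} ≡ 3 (mod 13)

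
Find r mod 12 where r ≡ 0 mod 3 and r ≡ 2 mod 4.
M = 3 × 4 = 12. M₁ = 4, y₁ ≡ 1 mod 3. M₂ = 3, y₂ ≡ 3 mod 4. r = 0×4×1 + 2×3×3 ≡ 6 mod 12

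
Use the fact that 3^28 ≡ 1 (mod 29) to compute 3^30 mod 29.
By Fermat: 3^{28} ≡ 1 (mod 29). So 3^{30} = 3^{28} · 3^{2} ≡ 3^{2} ≡ 9 (mod 29)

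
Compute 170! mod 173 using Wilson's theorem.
(172)! = (170)! × (171) × (172) ≡ -1 mod 173. So (170)! ≡ -1 × [(172)(171)]^(-1) ≡ 86 mod 173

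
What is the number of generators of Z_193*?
Number of primitive roots mod 193 = φ(p-1) = φ(192) = 64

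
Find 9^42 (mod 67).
By repeated squaring (mod 67): 9^{1}≡9, 9^{2}≡14, 9^{4}≡62, 9^{8}≡25, 9^{16}≡22, 9^{32}≡15. Then 9^{42} = 9^{32+8+2} ≡ 15 × 25 × 14 ≡ 24 (mod 67)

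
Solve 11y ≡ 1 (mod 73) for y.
Since 73 is prime, by Fermat 11^(-1) ≡ 11^{71} ≡ 20 (mod 73). Verify: 11 × 20 = 220 ≡ 1 (mod 73)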